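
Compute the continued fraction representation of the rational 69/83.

Run the Euclidean algorithm on 69 and 83; the successive quotients are the partial quotients a_0, a_1, ... (each step inverts the fractional part left over by the previous one):
  69 = 0*83 + 69, so a_0 = 0.
  83 = 1*69 + 14, so a_1 = 1.
  69 = 4*14 + 13, so a_2 = 4.
  14 = 1*13 + 1, so a_3 = 1.
  13 = 13*1 + 0, so a_4 = 13.
The remainder reaches 0 after 5 divisions, so the expansion has 5 partial quotients, read off in order.

[0; 1, 4, 1, 13]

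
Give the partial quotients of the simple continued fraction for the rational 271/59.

Run the Euclidean algorithm on 271 and 59; the successive quotients are the partial quotients a_0, a_1, ... (each step inverts the fractional part left over by the previous one):
  271 = 4*59 + 35, so a_0 = 4.
  59 = 1*35 + 24, so a_1 = 1.
  35 = 1*24 + 11, so a_2 = 1.
  24 = 2*11 + 2, so a_3 = 2.
  11 = 5*2 + 1, so a_4 = 5.
  2 = 2*1 + 0, so a_5 = 2.
The remainder reaches 0 after 6 divisions, so the expansion has 6 partial quotients, read off in order.

[4; 1, 1, 2, 5, 2]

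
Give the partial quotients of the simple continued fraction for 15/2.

[7; 2]

Run the Euclidean algorithm on 15 and 2; the successive quotients are the partial quotients a_0, a_1, ... (each step inverts the fractional part left over by the previous one):
  15 = 7*2 + 1, so a_0 = 7.
  2 = 2*1 + 0, so a_1 = 2.
The remainder reaches 0 after 2 divisions, so the expansion has 2 partial quotients, read off in order.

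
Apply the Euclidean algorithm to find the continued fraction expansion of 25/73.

[0; 2, 1, 11, 2]

Run the Euclidean algorithm on 25 and 73; the successive quotients are the partial quotients a_0, a_1, ... (each step inverts the fractional part left over by the previous one):
  25 = 0*73 + 25, so a_0 = 0.
  73 = 2*25 + 23, so a_1 = 2.
  25 = 1*23 + 2, so a_2 = 1.
  23 = 11*2 + 1, so a_3 = 11.
  2 = 2*1 + 0, so a_4 = 2.
The remainder reaches 0 after 5 divisions, so the expansion has 5 partial quotients, read off in order.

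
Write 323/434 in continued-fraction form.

Run the Euclidean algorithm on 323 and 434; the successive quotients are the partial quotients a_0, a_1, ... (each step inverts the fractional part left over by the previous one):
  323 = 0*434 + 323, so a_0 = 0.
  434 = 1*323 + 111, so a_1 = 1.
  323 = 2*111 + 101, so a_2 = 2.
  111 = 1*101 + 10, so a_3 = 1.
  101 = 10*10 + 1, so a_4 = 10.
  10 = 10*1 + 0, so a_5 = 10.
The remainder reaches 0 after 6 divisions, so the expansion has 6 partial quotients, read off in order.

[0; 1, 2, 1, 10, 10]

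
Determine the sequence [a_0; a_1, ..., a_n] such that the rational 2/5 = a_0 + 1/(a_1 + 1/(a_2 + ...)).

Run the Euclidean algorithm on 2 and 5; the successive quotients are the partial quotients a_0, a_1, ... (each step inverts the fractional part left over by the previous one):
  2 = 0*5 + 2, so a_0 = 0.
  5 = 2*2 + 1, so a_1 = 2.
  2 = 2*1 + 0, so a_2 = 2.
The remainder reaches 0 after 3 divisions, so the expansion has 3 partial quotients, read off in order.

[0; 2, 2]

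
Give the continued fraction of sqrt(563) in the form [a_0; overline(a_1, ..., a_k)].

[23; overline(1, 2, 1, 2, 23, 2, 1, 2, 1, 46)]

Write x_i = (sqrt(563) + m_i)/d_i with (m_0, d_0) = (0, 1). a_0 = floor(sqrt(563)) = 23, since 23^2 = 529 <= 563 < 576 = 24^2.
Iterate m_{i+1} = d_i*a_i - m_i, d_{i+1} = (563 - m_{i+1}^2)/d_i, a_{i+1} = floor((a_0 + m_{i+1})/d_{i+1}):
  m_1 = 1*23 - 0 = 23, d_1 = (563 - 23^2)/1 = 34/1 = 34, a_1 = floor((23 + 23)/34) = 1.
  m_2 = 34*1 - 23 = 11, d_2 = (563 - 11^2)/34 = 442/34 = 13, a_2 = floor((23 + 11)/13) = 2.
  m_3 = 13*2 - 11 = 15, d_3 = (563 - 15^2)/13 = 338/13 = 26, a_3 = floor((23 + 15)/26) = 1.
  m_4 = 26*1 - 15 = 11, d_4 = (563 - 11^2)/26 = 442/26 = 17, a_4 = floor((23 + 11)/17) = 2.
  m_5 = 17*2 - 11 = 23, d_5 = (563 - 23^2)/17 = 34/17 = 2, a_5 = floor((23 + 23)/2) = 23.
  m_6 = 2*23 - 23 = 23, d_6 = (563 - 23^2)/2 = 34/2 = 17, a_6 = floor((23 + 23)/17) = 2.
  m_7 = 17*2 - 23 = 11, d_7 = (563 - 11^2)/17 = 442/17 = 26, a_7 = floor((23 + 11)/26) = 1.
  m_8 = 26*1 - 11 = 15, d_8 = (563 - 15^2)/26 = 338/26 = 13, a_8 = floor((23 + 15)/13) = 2.
  m_9 = 13*2 - 15 = 11, d_9 = (563 - 11^2)/13 = 442/13 = 34, a_9 = floor((23 + 11)/34) = 1.
  m_10 = 34*1 - 11 = 23, d_10 = (563 - 23^2)/34 = 34/34 = 1, a_10 = floor((23 + 23)/1) = 46.
  m_11 = 1*46 - 23 = 23, d_11 = (563 - 23^2)/1 = 34/1 = 34: (m_11, d_11) = (m_1, d_1) = (23, 34), so from here the quotients repeat a_1, ..., a_10; the period length is 10.
Hence the expansion of sqrt(563) is a_0 = 23 followed by the repeating block 1, 2, 1, 2, 23, 2, 1, 2, 1, 46 (period 10).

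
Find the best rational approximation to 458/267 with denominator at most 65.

Expand x = 458/267 as a continued fraction with the Euclidean algorithm:
  458 = 1*267 + 191, so a_0 = 1.
  267 = 1*191 + 76, so a_1 = 1.
  191 = 2*76 + 39, so a_2 = 2.
  76 = 1*39 + 37, so a_3 = 1.
  39 = 1*37 + 2, so a_4 = 1.
  37 = 18*2 + 1, so a_5 = 18.
  2 = 2*1 + 0, so a_6 = 2.
so x = [1; 1, 2, 1, 1, 18, 2].
Convergents (p_i = a_i*p_{i-1} + p_{i-2}, q_i = a_i*q_{i-1} + q_{i-2} with p_{-2}=0, p_{-1}=1, q_{-2}=1, q_{-1}=0), until the denominator exceeds 65:
  i=0: a_0=1, p_0 = 1*1 + 0 = 1, q_0 = 1*0 + 1 = 1.
  i=1: a_1=1, p_1 = 1*1 + 1 = 2, q_1 = 1*1 + 0 = 1.
  i=2: a_2=2, p_2 = 2*2 + 1 = 5, q_2 = 2*1 + 1 = 3.
  i=3: a_3=1, p_3 = 1*5 + 2 = 7, q_3 = 1*3 + 1 = 4.
  i=4: a_4=1, p_4 = 1*7 + 5 = 12, q_4 = 1*4 + 3 = 7.
  i=5: a_5=18, p_5 = 18*12 + 7 = 223, q_5 = 18*7 + 4 = 130.
q_5 = 130 > 65, so the last convergent with denominator <= 65 is p_4/q_4 = 12/7.
The closest fraction with denominator <= 65 is either p_4/q_4 or the intermediate fraction (k*p_4 + p_3)/(k*q_4 + q_3) with the largest k >= 1 whose denominator stays <= 65; these approach x as k grows, and every other convergent or intermediate fraction in range is farther away.
Largest k: floor((65 - q_3)/q_4) = floor((65 - 4)/7) = 8.
That gives (8*12 + 7)/(8*7 + 4) = 103/60.
Compare the errors: |x - 12/7| = |458*7 - 12*267|/(267*7) = 2/1869, and |x - 103/60| = |458*60 - 103*267|/(267*60) = 21/16020.
Cross-multiplying, 2*16020 = 32040 < 39249 = 21*1869, so 2/1869 is smaller: the convergent 12/7 is closer to x than 103/60.

12/7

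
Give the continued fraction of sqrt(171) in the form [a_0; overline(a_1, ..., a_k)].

[13; overline(13, 26)]

Write x_i = (sqrt(171) + m_i)/d_i with (m_0, d_0) = (0, 1). a_0 = floor(sqrt(171)) = 13, since 13^2 = 169 <= 171 < 196 = 14^2.
Iterate m_{i+1} = d_i*a_i - m_i, d_{i+1} = (171 - m_{i+1}^2)/d_i, a_{i+1} = floor((a_0 + m_{i+1})/d_{i+1}):
  m_1 = 1*13 - 0 = 13, d_1 = (171 - 13^2)/1 = 2/1 = 2, a_1 = floor((13 + 13)/2) = 13.
  m_2 = 2*13 - 13 = 13, d_2 = (171 - 13^2)/2 = 2/2 = 1, a_2 = floor((13 + 13)/1) = 26.
  m_3 = 1*26 - 13 = 13, d_3 = (171 - 13^2)/1 = 2/1 = 2: (m_3, d_3) = (m_1, d_1) = (13, 2), so from here the quotients repeat a_1, a_2; the period length is 2.
Hence the expansion of sqrt(171) is a_0 = 13 followed by the repeating block 13, 26 (period 2).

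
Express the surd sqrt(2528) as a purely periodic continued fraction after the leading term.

Write x_i = (sqrt(2528) + m_i)/d_i with (m_0, d_0) = (0, 1). a_0 = floor(sqrt(2528)) = 50, since 50^2 = 2500 <= 2528 < 2601 = 51^2.
Iterate m_{i+1} = d_i*a_i - m_i, d_{i+1} = (2528 - m_{i+1}^2)/d_i, a_{i+1} = floor((a_0 + m_{i+1})/d_{i+1}):
  m_1 = 1*50 - 0 = 50, d_1 = (2528 - 50^2)/1 = 28/1 = 28, a_1 = floor((50 + 50)/28) = 3.
  m_2 = 28*3 - 50 = 34, d_2 = (2528 - 34^2)/28 = 1372/28 = 49, a_2 = floor((50 + 34)/49) = 1.
  m_3 = 49*1 - 34 = 15, d_3 = (2528 - 15^2)/49 = 2303/49 = 47, a_3 = floor((50 + 15)/47) = 1.
  m_4 = 47*1 - 15 = 32, d_4 = (2528 - 32^2)/47 = 1504/47 = 32, a_4 = floor((50 + 32)/32) = 2.
  m_5 = 32*2 - 32 = 32, d_5 = (2528 - 32^2)/32 = 1504/32 = 47, a_5 = floor((50 + 32)/47) = 1.
  m_6 = 47*1 - 32 = 15, d_6 = (2528 - 15^2)/47 = 2303/47 = 49, a_6 = floor((50 + 15)/49) = 1.
  m_7 = 49*1 - 15 = 34, d_7 = (2528 - 34^2)/49 = 1372/49 = 28, a_7 = floor((50 + 34)/28) = 3.
  m_8 = 28*3 - 34 = 50, d_8 = (2528 - 50^2)/28 = 28/28 = 1, a_8 = floor((50 + 50)/1) = 100.
  m_9 = 1*100 - 50 = 50, d_9 = (2528 - 50^2)/1 = 28/1 = 28: (m_9, d_9) = (m_1, d_1) = (50, 28), so from here the quotients repeat a_1, ..., a_8; the period length is 8.
Hence the expansion of sqrt(2528) is a_0 = 50 followed by the repeating block 3, 1, 1, 2, 1, 1, 3, 100 (period 8).

[50; (3, 1, 1, 2, 1, 1, 3, 100)]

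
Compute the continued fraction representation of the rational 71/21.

Run the Euclidean algorithm on 71 and 21; the successive quotients are the partial quotients a_0, a_1, ... (each step inverts the fractional part left over by the previous one):
  71 = 3*21 + 8, so a_0 = 3.
  21 = 2*8 + 5, so a_1 = 2.
  8 = 1*5 + 3, so a_2 = 1.
  5 = 1*3 + 2, so a_3 = 1.
  3 = 1*2 + 1, so a_4 = 1.
  2 = 2*1 + 0, so a_5 = 2.
The remainder reaches 0 after 6 divisions, so the expansion has 6 partial quotients, read off in order.

[3; 2, 1, 1, 1, 2]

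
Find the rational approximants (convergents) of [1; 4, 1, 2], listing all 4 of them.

Using the convergent recurrence p_i = a_i*p_{i-1} + p_{i-2}, q_i = a_i*q_{i-1} + q_{i-2} with p_{-2}=0, p_{-1}=1, q_{-2}=1, q_{-1}=0:
  i=0: a_0=1, p_0 = 1*1 + 0 = 1, q_0 = 1*0 + 1 = 1.
  i=1: a_1=4, p_1 = 4*1 + 1 = 5, q_1 = 4*1 + 0 = 4.
  i=2: a_2=1, p_2 = 1*5 + 1 = 6, q_2 = 1*4 + 1 = 5.
  i=3: a_3=2, p_3 = 2*6 + 5 = 17, q_3 = 2*5 + 4 = 14.

1/1, 5/4, 6/5, 17/14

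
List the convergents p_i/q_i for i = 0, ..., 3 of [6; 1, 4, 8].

Using the convergent recurrence p_i = a_i*p_{i-1} + p_{i-2}, q_i = a_i*q_{i-1} + q_{i-2} with p_{-2}=0, p_{-1}=1, q_{-2}=1, q_{-1}=0:
  i=0: a_0=6, p_0 = 6*1 + 0 = 6, q_0 = 6*0 + 1 = 1.
  i=1: a_1=1, p_1 = 1*6 + 1 = 7, q_1 = 1*1 + 0 = 1.
  i=2: a_2=4, p_2 = 4*7 + 6 = 34, q_2 = 4*1 + 1 = 5.
  i=3: a_3=8, p_3 = 8*34 + 7 = 279, q_3 = 8*5 + 1 = 41.

6/1, 7/1, 34/5, 279/41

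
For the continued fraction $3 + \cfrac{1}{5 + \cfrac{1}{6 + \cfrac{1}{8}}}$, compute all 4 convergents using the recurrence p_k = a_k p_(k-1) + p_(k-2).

Using the convergent recurrence p_i = a_i*p_{i-1} + p_{i-2}, q_i = a_i*q_{i-1} + q_{i-2} with p_{-2}=0, p_{-1}=1, q_{-2}=1, q_{-1}=0:
  i=0: a_0=3, p_0 = 3*1 + 0 = 3, q_0 = 3*0 + 1 = 1.
  i=1: a_1=5, p_1 = 5*3 + 1 = 16, q_1 = 5*1 + 0 = 5.
  i=2: a_2=6, p_2 = 6*16 + 3 = 99, q_2 = 6*5 + 1 = 31.
  i=3: a_3=8, p_3 = 8*99 + 16 = 808, q_3 = 8*31 + 5 = 253.

3/1, 16/5, 99/31, 808/253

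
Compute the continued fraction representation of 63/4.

Run the Euclidean algorithm on 63 and 4; the successive quotients are the partial quotients a_0, a_1, ... (each step inverts the fractional part left over by the previous one):
  63 = 15*4 + 3, so a_0 = 15.
  4 = 1*3 + 1, so a_1 = 1.
  3 = 3*1 + 0, so a_2 = 3.
The remainder reaches 0 after 3 divisions, so the expansion has 3 partial quotients, read off in order.

[15; 1, 3]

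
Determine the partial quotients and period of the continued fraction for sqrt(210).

[14; (2, 28)]

Write x_i = (sqrt(210) + m_i)/d_i with (m_0, d_0) = (0, 1). a_0 = floor(sqrt(210)) = 14, since 14^2 = 196 <= 210 < 225 = 15^2.
Iterate m_{i+1} = d_i*a_i - m_i, d_{i+1} = (210 - m_{i+1}^2)/d_i, a_{i+1} = floor((a_0 + m_{i+1})/d_{i+1}):
  m_1 = 1*14 - 0 = 14, d_1 = (210 - 14^2)/1 = 14/1 = 14, a_1 = floor((14 + 14)/14) = 2.
  m_2 = 14*2 - 14 = 14, d_2 = (210 - 14^2)/14 = 14/14 = 1, a_2 = floor((14 + 14)/1) = 28.
  m_3 = 1*28 - 14 = 14, d_3 = (210 - 14^2)/1 = 14/1 = 14: (m_3, d_3) = (m_1, d_1) = (14, 14), so from here the quotients repeat a_1, a_2; the period length is 2.
Hence the expansion of sqrt(210) is a_0 = 14 followed by the repeating block 2, 28 (period 2).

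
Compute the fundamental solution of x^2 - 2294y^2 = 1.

(x, y) = (3294555, 68786)

First expand sqrt(2294) as a continued fraction. With x_i = (sqrt(2294) + m_i)/d_i and (m_0, d_0) = (0, 1): a_0 = floor(sqrt(2294)) = 47, since 47^2 = 2209 <= 2294 < 2304 = 48^2.
Iterate m_{i+1} = d_i*a_i - m_i, d_{i+1} = (2294 - m_{i+1}^2)/d_i, a_{i+1} = floor((a_0 + m_{i+1})/d_{i+1}):
  m_1 = 1*47 - 0 = 47, d_1 = (2294 - 47^2)/1 = 85/1 = 85, a_1 = floor((47 + 47)/85) = 1.
  m_2 = 85*1 - 47 = 38, d_2 = (2294 - 38^2)/85 = 850/85 = 10, a_2 = floor((47 + 38)/10) = 8.
  m_3 = 10*8 - 38 = 42, d_3 = (2294 - 42^2)/10 = 530/10 = 53, a_3 = floor((47 + 42)/53) = 1.
  m_4 = 53*1 - 42 = 11, d_4 = (2294 - 11^2)/53 = 2173/53 = 41, a_4 = floor((47 + 11)/41) = 1.
  m_5 = 41*1 - 11 = 30, d_5 = (2294 - 30^2)/41 = 1394/41 = 34, a_5 = floor((47 + 30)/34) = 2.
  m_6 = 34*2 - 30 = 38, d_6 = (2294 - 38^2)/34 = 850/34 = 25, a_6 = floor((47 + 38)/25) = 3.
  m_7 = 25*3 - 38 = 37, d_7 = (2294 - 37^2)/25 = 925/25 = 37, a_7 = floor((47 + 37)/37) = 2.
  m_8 = 37*2 - 37 = 37, d_8 = (2294 - 37^2)/37 = 925/37 = 25, a_8 = floor((47 + 37)/25) = 3.
  m_9 = 25*3 - 37 = 38, d_9 = (2294 - 38^2)/25 = 850/25 = 34, a_9 = floor((47 + 38)/34) = 2.
  m_10 = 34*2 - 38 = 30, d_10 = (2294 - 30^2)/34 = 1394/34 = 41, a_10 = floor((47 + 30)/41) = 1.
  m_11 = 41*1 - 30 = 11, d_11 = (2294 - 11^2)/41 = 2173/41 = 53, a_11 = floor((47 + 11)/53) = 1.
  m_12 = 53*1 - 11 = 42, d_12 = (2294 - 42^2)/53 = 530/53 = 10, a_12 = floor((47 + 42)/10) = 8.
  m_13 = 10*8 - 42 = 38, d_13 = (2294 - 38^2)/10 = 850/10 = 85, a_13 = floor((47 + 38)/85) = 1.
  m_14 = 85*1 - 38 = 47, d_14 = (2294 - 47^2)/85 = 85/85 = 1, a_14 = floor((47 + 47)/1) = 94.
  m_15 = 1*94 - 47 = 47, d_15 = (2294 - 47^2)/1 = 85/1 = 85: (m_15, d_15) = (m_1, d_1) = (47, 85), so from here the quotients repeat a_1, ..., a_14; the period length is 14.
So sqrt(2294) = [47; (1, 8, 1, 1, 2, 3, 2, 3, 2, 1, 1, 8, 1, 94)] with period length k = 14.
k is even, so the fundamental solution of x^2 - 2294y^2 = 1 is (p_{k-1}, q_{k-1}) = (p_13, q_13); compute convergents through index 13.
Convergents (p_i = a_i*p_{i-1} + p_{i-2}, q_i = a_i*q_{i-1} + q_{i-2} with p_{-2}=0, p_{-1}=1, q_{-2}=1, q_{-1}=0):
  i=0: a_0=47, p_0 = 47*1 + 0 = 47, q_0 = 47*0 + 1 = 1.
  i=1: a_1=1, p_1 = 1*47 + 1 = 48, q_1 = 1*1 + 0 = 1.
  i=2: a_2=8, p_2 = 8*48 + 47 = 431, q_2 = 8*1 + 1 = 9.
  i=3: a_3=1, p_3 = 1*431 + 48 = 479, q_3 = 1*9 + 1 = 10.
  i=4: a_4=1, p_4 = 1*479 + 431 = 910, q_4 = 1*10 + 9 = 19.
  i=5: a_5=2, p_5 = 2*910 + 479 = 2299, q_5 = 2*19 + 10 = 48.
  i=6: a_6=3, p_6 = 3*2299 + 910 = 7807, q_6 = 3*48 + 19 = 163.
  i=7: a_7=2, p_7 = 2*7807 + 2299 = 17913, q_7 = 2*163 + 48 = 374.
  i=8: a_8=3, p_8 = 3*17913 + 7807 = 61546, q_8 = 3*374 + 163 = 1285.
  i=9: a_9=2, p_9 = 2*61546 + 17913 = 141005, q_9 = 2*1285 + 374 = 2944.
  i=10: a_10=1, p_10 = 1*141005 + 61546 = 202551, q_10 = 1*2944 + 1285 = 4229.
  i=11: a_11=1, p_11 = 1*202551 + 141005 = 343556, q_11 = 1*4229 + 2944 = 7173.
  i=12: a_12=8, p_12 = 8*343556 + 202551 = 2950999, q_12 = 8*7173 + 4229 = 61613.
  i=13: a_13=1, p_13 = 1*2950999 + 343556 = 3294555, q_13 = 1*61613 + 7173 = 68786.
Check: 3294555^2 - 2294*68786^2 = 10854092648025 - 10854092648024 = 1, so (x, y) = (3294555, 68786) solves the equation, and by the theorem it is the least positive solution.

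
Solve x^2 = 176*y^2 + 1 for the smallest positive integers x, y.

First expand sqrt(176) as a continued fraction. With x_i = (sqrt(176) + m_i)/d_i and (m_0, d_0) = (0, 1): a_0 = floor(sqrt(176)) = 13, since 13^2 = 169 <= 176 < 196 = 14^2.
Iterate m_{i+1} = d_i*a_i - m_i, d_{i+1} = (176 - m_{i+1}^2)/d_i, a_{i+1} = floor((a_0 + m_{i+1})/d_{i+1}):
  m_1 = 1*13 - 0 = 13, d_1 = (176 - 13^2)/1 = 7/1 = 7, a_1 = floor((13 + 13)/7) = 3.
  m_2 = 7*3 - 13 = 8, d_2 = (176 - 8^2)/7 = 112/7 = 16, a_2 = floor((13 + 8)/16) = 1.
  m_3 = 16*1 - 8 = 8, d_3 = (176 - 8^2)/16 = 112/16 = 7, a_3 = floor((13 + 8)/7) = 3.
  m_4 = 7*3 - 8 = 13, d_4 = (176 - 13^2)/7 = 7/7 = 1, a_4 = floor((13 + 13)/1) = 26.
  m_5 = 1*26 - 13 = 13, d_5 = (176 - 13^2)/1 = 7/1 = 7: (m_5, d_5) = (m_1, d_1) = (13, 7), so from here the quotients repeat a_1, ..., a_4; the period length is 4.
So sqrt(176) = [13; (3, 1, 3, 26)] with period length k = 4.
k is even, so the fundamental solution of x^2 - 176y^2 = 1 is (p_{k-1}, q_{k-1}) = (p_3, q_3); compute convergents through index 3.
Convergents (p_i = a_i*p_{i-1} + p_{i-2}, q_i = a_i*q_{i-1} + q_{i-2} with p_{-2}=0, p_{-1}=1, q_{-2}=1, q_{-1}=0):
  i=0: a_0=13, p_0 = 13*1 + 0 = 13, q_0 = 13*0 + 1 = 1.
  i=1: a_1=3, p_1 = 3*13 + 1 = 40, q_1 = 3*1 + 0 = 3.
  i=2: a_2=1, p_2 = 1*40 + 13 = 53, q_2 = 1*3 + 1 = 4.
  i=3: a_3=3, p_3 = 3*53 + 40 = 199, q_3 = 3*4 + 3 = 15.
Check: 199^2 - 176*15^2 = 39601 - 39600 = 1, so (x, y) = (199, 15) solves the equation, and by the theorem it is the least positive solution.

(x, y) = (199, 15)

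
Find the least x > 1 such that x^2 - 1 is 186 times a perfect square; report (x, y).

(x, y) = (7501, 550)

First expand sqrt(186) as a continued fraction. With x_i = (sqrt(186) + m_i)/d_i and (m_0, d_0) = (0, 1): a_0 = floor(sqrt(186)) = 13, since 13^2 = 169 <= 186 < 196 = 14^2.
Iterate m_{i+1} = d_i*a_i - m_i, d_{i+1} = (186 - m_{i+1}^2)/d_i, a_{i+1} = floor((a_0 + m_{i+1})/d_{i+1}):
  m_1 = 1*13 - 0 = 13, d_1 = (186 - 13^2)/1 = 17/1 = 17, a_1 = floor((13 + 13)/17) = 1.
  m_2 = 17*1 - 13 = 4, d_2 = (186 - 4^2)/17 = 170/17 = 10, a_2 = floor((13 + 4)/10) = 1.
  m_3 = 10*1 - 4 = 6, d_3 = (186 - 6^2)/10 = 150/10 = 15, a_3 = floor((13 + 6)/15) = 1.
  m_4 = 15*1 - 6 = 9, d_4 = (186 - 9^2)/15 = 105/15 = 7, a_4 = floor((13 + 9)/7) = 3.
  m_5 = 7*3 - 9 = 12, d_5 = (186 - 12^2)/7 = 42/7 = 6, a_5 = floor((13 + 12)/6) = 4.
  m_6 = 6*4 - 12 = 12, d_6 = (186 - 12^2)/6 = 42/6 = 7, a_6 = floor((13 + 12)/7) = 3.
  m_7 = 7*3 - 12 = 9, d_7 = (186 - 9^2)/7 = 105/7 = 15, a_7 = floor((13 + 9)/15) = 1.
  m_8 = 15*1 - 9 = 6, d_8 = (186 - 6^2)/15 = 150/15 = 10, a_8 = floor((13 + 6)/10) = 1.
  m_9 = 10*1 - 6 = 4, d_9 = (186 - 4^2)/10 = 170/10 = 17, a_9 = floor((13 + 4)/17) = 1.
  m_10 = 17*1 - 4 = 13, d_10 = (186 - 13^2)/17 = 17/17 = 1, a_10 = floor((13 + 13)/1) = 26.
  m_11 = 1*26 - 13 = 13, d_11 = (186 - 13^2)/1 = 17/1 = 17: (m_11, d_11) = (m_1, d_1) = (13, 17), so from here the quotients repeat a_1, ..., a_10; the period length is 10.
So sqrt(186) = [13; (1, 1, 1, 3, 4, 3, 1, 1, 1, 26)] with period length k = 10.
k is even, so the fundamental solution of x^2 - 186y^2 = 1 is (p_{k-1}, q_{k-1}) = (p_9, q_9); compute convergents through index 9.
Convergents (p_i = a_i*p_{i-1} + p_{i-2}, q_i = a_i*q_{i-1} + q_{i-2} with p_{-2}=0, p_{-1}=1, q_{-2}=1, q_{-1}=0):
  i=0: a_0=13, p_0 = 13*1 + 0 = 13, q_0 = 13*0 + 1 = 1.
  i=1: a_1=1, p_1 = 1*13 + 1 = 14, q_1 = 1*1 + 0 = 1.
  i=2: a_2=1, p_2 = 1*14 + 13 = 27, q_2 = 1*1 + 1 = 2.
  i=3: a_3=1, p_3 = 1*27 + 14 = 41, q_3 = 1*2 + 1 = 3.
  i=4: a_4=3, p_4 = 3*41 + 27 = 150, q_4 = 3*3 + 2 = 11.
  i=5: a_5=4, p_5 = 4*150 + 41 = 641, q_5 = 4*11 + 3 = 47.
  i=6: a_6=3, p_6 = 3*641 + 150 = 2073, q_6 = 3*47 + 11 = 152.
  i=7: a_7=1, p_7 = 1*2073 + 641 = 2714, q_7 = 1*152 + 47 = 199.
  i=8: a_8=1, p_8 = 1*2714 + 2073 = 4787, q_8 = 1*199 + 152 = 351.
  i=9: a_9=1, p_9 = 1*4787 + 2714 = 7501, q_9 = 1*351 + 199 = 550.
Check: 7501^2 - 186*550^2 = 56265001 - 56265000 = 1, so (x, y) = (7501, 550) solves the equation, and by the theorem it is the least positive solution.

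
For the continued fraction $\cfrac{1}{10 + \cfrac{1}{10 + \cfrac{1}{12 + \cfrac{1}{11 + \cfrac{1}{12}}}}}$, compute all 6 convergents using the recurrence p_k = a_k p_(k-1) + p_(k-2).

0/1, 1/10, 10/101, 121/1222, 1341/13543, 16213/163738

Using the convergent recurrence p_i = a_i*p_{i-1} + p_{i-2}, q_i = a_i*q_{i-1} + q_{i-2} with p_{-2}=0, p_{-1}=1, q_{-2}=1, q_{-1}=0:
  i=0: a_0=0, p_0 = 0*1 + 0 = 0, q_0 = 0*0 + 1 = 1.
  i=1: a_1=10, p_1 = 10*0 + 1 = 1, q_1 = 10*1 + 0 = 10.
  i=2: a_2=10, p_2 = 10*1 + 0 = 10, q_2 = 10*10 + 1 = 101.
  i=3: a_3=12, p_3 = 12*10 + 1 = 121, q_3 = 12*101 + 10 = 1222.
  i=4: a_4=11, p_4 = 11*121 + 10 = 1341, q_4 = 11*1222 + 101 = 13543.
  i=5: a_5=12, p_5 = 12*1341 + 121 = 16213, q_5 = 12*13543 + 1222 = 163738.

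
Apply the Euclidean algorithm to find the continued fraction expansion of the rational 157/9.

Run the Euclidean algorithm on 157 and 9; the successive quotients are the partial quotients a_0, a_1, ... (each step inverts the fractional part left over by the previous one):
  157 = 17*9 + 4, so a_0 = 17.
  9 = 2*4 + 1, so a_1 = 2.
  4 = 4*1 + 0, so a_2 = 4.
The remainder reaches 0 after 3 divisions, so the expansion has 3 partial quotients, read off in order.

[17; 2, 4]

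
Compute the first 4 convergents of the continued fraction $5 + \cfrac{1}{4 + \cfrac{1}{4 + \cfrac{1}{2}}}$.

Using the convergent recurrence p_i = a_i*p_{i-1} + p_{i-2}, q_i = a_i*q_{i-1} + q_{i-2} with p_{-2}=0, p_{-1}=1, q_{-2}=1, q_{-1}=0:
  i=0: a_0=5, p_0 = 5*1 + 0 = 5, q_0 = 5*0 + 1 = 1.
  i=1: a_1=4, p_1 = 4*5 + 1 = 21, q_1 = 4*1 + 0 = 4.
  i=2: a_2=4, p_2 = 4*21 + 5 = 89, q_2 = 4*4 + 1 = 17.
  i=3: a_3=2, p_3 = 2*89 + 21 = 199, q_3 = 2*17 + 4 = 38.

5/1, 21/4, 89/17, 199/38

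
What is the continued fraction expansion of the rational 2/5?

[0; 2, 2]

Run the Euclidean algorithm on 2 and 5; the successive quotients are the partial quotients a_0, a_1, ... (each step inverts the fractional part left over by the previous one):
  2 = 0*5 + 2, so a_0 = 0.
  5 = 2*2 + 1, so a_1 = 2.
  2 = 2*1 + 0, so a_2 = 2.
The remainder reaches 0 after 3 divisions, so the expansion has 3 partial quotients, read off in order.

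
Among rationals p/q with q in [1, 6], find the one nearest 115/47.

12/5

Expand x = 115/47 as a continued fraction with the Euclidean algorithm:
  115 = 2*47 + 21, so a_0 = 2.
  47 = 2*21 + 5, so a_1 = 2.
  21 = 4*5 + 1, so a_2 = 4.
  5 = 5*1 + 0, so a_3 = 5.
so x = [2; 2, 4, 5].
Convergents (p_i = a_i*p_{i-1} + p_{i-2}, q_i = a_i*q_{i-1} + q_{i-2} with p_{-2}=0, p_{-1}=1, q_{-2}=1, q_{-1}=0), until the denominator exceeds 6:
  i=0: a_0=2, p_0 = 2*1 + 0 = 2, q_0 = 2*0 + 1 = 1.
  i=1: a_1=2, p_1 = 2*2 + 1 = 5, q_1 = 2*1 + 0 = 2.
  i=2: a_2=4, p_2 = 4*5 + 2 = 22, q_2 = 4*2 + 1 = 9.
q_2 = 9 > 6, so the last convergent with denominator <= 6 is p_1/q_1 = 5/2.
The closest fraction with denominator <= 6 is either p_1/q_1 or the intermediate fraction (k*p_1 + p_0)/(k*q_1 + q_0) with the largest k >= 1 whose denominator stays <= 6; these approach x as k grows, and every other convergent or intermediate fraction in range is farther away.
Largest k: floor((6 - q_0)/q_1) = floor((6 - 1)/2) = 2.
That gives (2*5 + 2)/(2*2 + 1) = 12/5.
Compare the errors: |x - 5/2| = |115*2 - 5*47|/(47*2) = 5/94, and |x - 12/5| = |115*5 - 12*47|/(47*5) = 11/235.
Cross-multiplying, 11*94 = 1034 < 1175 = 5*235, so 11/235 is smaller: the intermediate fraction 12/5 is closer to x than 5/2.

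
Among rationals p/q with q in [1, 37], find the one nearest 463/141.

23/7

Expand x = 463/141 as a continued fraction with the Euclidean algorithm:
  463 = 3*141 + 40, so a_0 = 3.
  141 = 3*40 + 21, so a_1 = 3.
  40 = 1*21 + 19, so a_2 = 1.
  21 = 1*19 + 2, so a_3 = 1.
  19 = 9*2 + 1, so a_4 = 9.
  2 = 2*1 + 0, so a_5 = 2.
so x = [3; 3, 1, 1, 9, 2].
Convergents (p_i = a_i*p_{i-1} + p_{i-2}, q_i = a_i*q_{i-1} + q_{i-2} with p_{-2}=0, p_{-1}=1, q_{-2}=1, q_{-1}=0), until the denominator exceeds 37:
  i=0: a_0=3, p_0 = 3*1 + 0 = 3, q_0 = 3*0 + 1 = 1.
  i=1: a_1=3, p_1 = 3*3 + 1 = 10, q_1 = 3*1 + 0 = 3.
  i=2: a_2=1, p_2 = 1*10 + 3 = 13, q_2 = 1*3 + 1 = 4.
  i=3: a_3=1, p_3 = 1*13 + 10 = 23, q_3 = 1*4 + 3 = 7.
  i=4: a_4=9, p_4 = 9*23 + 13 = 220, q_4 = 9*7 + 4 = 67.
q_4 = 67 > 37, so the last convergent with denominator <= 37 is p_3/q_3 = 23/7.
The closest fraction with denominator <= 37 is either p_3/q_3 or the intermediate fraction (k*p_3 + p_2)/(k*q_3 + q_2) with the largest k >= 1 whose denominator stays <= 37; these approach x as k grows, and every other convergent or intermediate fraction in range is farther away.
Largest k: floor((37 - q_2)/q_3) = floor((37 - 4)/7) = 4.
That gives (4*23 + 13)/(4*7 + 4) = 105/32.
Compare the errors: |x - 23/7| = |463*7 - 23*141|/(141*7) = 2/987, and |x - 105/32| = |463*32 - 105*141|/(141*32) = 11/4512.
Cross-multiplying, 2*4512 = 9024 < 10857 = 11*987, so 2/987 is smaller: the convergent 23/7 is closer to x than 105/32.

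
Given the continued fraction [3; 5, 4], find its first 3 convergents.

3/1, 16/5, 67/21

Using the convergent recurrence p_i = a_i*p_{i-1} + p_{i-2}, q_i = a_i*q_{i-1} + q_{i-2} with p_{-2}=0, p_{-1}=1, q_{-2}=1, q_{-1}=0:
  i=0: a_0=3, p_0 = 3*1 + 0 = 3, q_0 = 3*0 + 1 = 1.
  i=1: a_1=5, p_1 = 5*3 + 1 = 16, q_1 = 5*1 + 0 = 5.
  i=2: a_2=4, p_2 = 4*16 + 3 = 67, q_2 = 4*5 + 1 = 21.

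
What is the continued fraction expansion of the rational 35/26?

[1; 2, 1, 8]

Run the Euclidean algorithm on 35 and 26; the successive quotients are the partial quotients a_0, a_1, ... (each step inverts the fractional part left over by the previous one):
  35 = 1*26 + 9, so a_0 = 1.
  26 = 2*9 + 8, so a_1 = 2.
  9 = 1*8 + 1, so a_2 = 1.
  8 = 8*1 + 0, so a_3 = 8.
The remainder reaches 0 after 4 divisions, so the expansion has 4 partial quotients, read off in order.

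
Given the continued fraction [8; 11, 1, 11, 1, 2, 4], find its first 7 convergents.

Using the convergent recurrence p_i = a_i*p_{i-1} + p_{i-2}, q_i = a_i*q_{i-1} + q_{i-2} with p_{-2}=0, p_{-1}=1, q_{-2}=1, q_{-1}=0:
  i=0: a_0=8, p_0 = 8*1 + 0 = 8, q_0 = 8*0 + 1 = 1.
  i=1: a_1=11, p_1 = 11*8 + 1 = 89, q_1 = 11*1 + 0 = 11.
  i=2: a_2=1, p_2 = 1*89 + 8 = 97, q_2 = 1*11 + 1 = 12.
  i=3: a_3=11, p_3 = 11*97 + 89 = 1156, q_3 = 11*12 + 11 = 143.
  i=4: a_4=1, p_4 = 1*1156 + 97 = 1253, q_4 = 1*143 + 12 = 155.
  i=5: a_5=2, p_5 = 2*1253 + 1156 = 3662, q_5 = 2*155 + 143 = 453.
  i=6: a_6=4, p_6 = 4*3662 + 1253 = 15901, q_6 = 4*453 + 155 = 1967.

8/1, 89/11, 97/12, 1156/143, 1253/155, 3662/453, 15901/1967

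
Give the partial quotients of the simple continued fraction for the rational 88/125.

[0; 1, 2, 2, 1, 1, 1, 4]

Run the Euclidean algorithm on 88 and 125; the successive quotients are the partial quotients a_0, a_1, ... (each step inverts the fractional part left over by the previous one):
  88 = 0*125 + 88, so a_0 = 0.
  125 = 1*88 + 37, so a_1 = 1.
  88 = 2*37 + 14, so a_2 = 2.
  37 = 2*14 + 9, so a_3 = 2.
  14 = 1*9 + 5, so a_4 = 1.
  9 = 1*5 + 4, so a_5 = 1.
  5 = 1*4 + 1, so a_6 = 1.
  4 = 4*1 + 0, so a_7 = 4.
The remainder reaches 0 after 8 divisions, so the expansion has 8 partial quotients, read off in order.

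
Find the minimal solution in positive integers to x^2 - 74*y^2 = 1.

(x, y) = (3699, 430)

First expand sqrt(74) as a continued fraction. With x_i = (sqrt(74) + m_i)/d_i and (m_0, d_0) = (0, 1): a_0 = floor(sqrt(74)) = 8, since 8^2 = 64 <= 74 < 81 = 9^2.
Iterate m_{i+1} = d_i*a_i - m_i, d_{i+1} = (74 - m_{i+1}^2)/d_i, a_{i+1} = floor((a_0 + m_{i+1})/d_{i+1}):
  m_1 = 1*8 - 0 = 8, d_1 = (74 - 8^2)/1 = 10/1 = 10, a_1 = floor((8 + 8)/10) = 1.
  m_2 = 10*1 - 8 = 2, d_2 = (74 - 2^2)/10 = 70/10 = 7, a_2 = floor((8 + 2)/7) = 1.
  m_3 = 7*1 - 2 = 5, d_3 = (74 - 5^2)/7 = 49/7 = 7, a_3 = floor((8 + 5)/7) = 1.
  m_4 = 7*1 - 5 = 2, d_4 = (74 - 2^2)/7 = 70/7 = 10, a_4 = floor((8 + 2)/10) = 1.
  m_5 = 10*1 - 2 = 8, d_5 = (74 - 8^2)/10 = 10/10 = 1, a_5 = floor((8 + 8)/1) = 16.
  m_6 = 1*16 - 8 = 8, d_6 = (74 - 8^2)/1 = 10/1 = 10: (m_6, d_6) = (m_1, d_1) = (8, 10), so from here the quotients repeat a_1, ..., a_5; the period length is 5.
So sqrt(74) = [8; (1, 1, 1, 1, 16)] with period length k = 5.
k is odd, so (p_{k-1}, q_{k-1}) only solves x^2 - 74y^2 = -1 and the fundamental solution of x^2 - 74y^2 = 1 is (p_{2k-1}, q_{2k-1}) = (p_9, q_9); compute convergents through index 9, running through the period twice.
Convergents (p_i = a_i*p_{i-1} + p_{i-2}, q_i = a_i*q_{i-1} + q_{i-2} with p_{-2}=0, p_{-1}=1, q_{-2}=1, q_{-1}=0):
  i=0: a_0=8, p_0 = 8*1 + 0 = 8, q_0 = 8*0 + 1 = 1.
  i=1: a_1=1, p_1 = 1*8 + 1 = 9, q_1 = 1*1 + 0 = 1.
  i=2: a_2=1, p_2 = 1*9 + 8 = 17, q_2 = 1*1 + 1 = 2.
  i=3: a_3=1, p_3 = 1*17 + 9 = 26, q_3 = 1*2 + 1 = 3.
  i=4: a_4=1, p_4 = 1*26 + 17 = 43, q_4 = 1*3 + 2 = 5.
  i=5: a_5=16, p_5 = 16*43 + 26 = 714, q_5 = 16*5 + 3 = 83.
  i=6: a_6=1, p_6 = 1*714 + 43 = 757, q_6 = 1*83 + 5 = 88.
  i=7: a_7=1, p_7 = 1*757 + 714 = 1471, q_7 = 1*88 + 83 = 171.
  i=8: a_8=1, p_8 = 1*1471 + 757 = 2228, q_8 = 1*171 + 88 = 259.
  i=9: a_9=1, p_9 = 1*2228 + 1471 = 3699, q_9 = 1*259 + 171 = 430.
Indeed p_4^2 - 74*q_4^2 = 1849 - 1850 = -1, not +1.
Check: 3699^2 - 74*430^2 = 13682601 - 13682600 = 1, so (x, y) = (3699, 430) solves the equation, and by the theorem it is the least positive solution.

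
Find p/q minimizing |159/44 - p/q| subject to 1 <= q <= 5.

18/5

Expand x = 159/44 as a continued fraction with the Euclidean algorithm:
  159 = 3*44 + 27, so a_0 = 3.
  44 = 1*27 + 17, so a_1 = 1.
  27 = 1*17 + 10, so a_2 = 1.
  17 = 1*10 + 7, so a_3 = 1.
  10 = 1*7 + 3, so a_4 = 1.
  7 = 2*3 + 1, so a_5 = 2.
  3 = 3*1 + 0, so a_6 = 3.
so x = [3; 1, 1, 1, 1, 2, 3].
Convergents (p_i = a_i*p_{i-1} + p_{i-2}, q_i = a_i*q_{i-1} + q_{i-2} with p_{-2}=0, p_{-1}=1, q_{-2}=1, q_{-1}=0), until the denominator exceeds 5:
  i=0: a_0=3, p_0 = 3*1 + 0 = 3, q_0 = 3*0 + 1 = 1.
  i=1: a_1=1, p_1 = 1*3 + 1 = 4, q_1 = 1*1 + 0 = 1.
  i=2: a_2=1, p_2 = 1*4 + 3 = 7, q_2 = 1*1 + 1 = 2.
  i=3: a_3=1, p_3 = 1*7 + 4 = 11, q_3 = 1*2 + 1 = 3.
  i=4: a_4=1, p_4 = 1*11 + 7 = 18, q_4 = 1*3 + 2 = 5.
  i=5: a_5=2, p_5 = 2*18 + 11 = 47, q_5 = 2*5 + 3 = 13.
q_5 = 13 > 5, so the last convergent with denominator <= 5 is p_4/q_4 = 18/5.
The closest fraction with denominator <= 5 is either p_4/q_4 or the intermediate fraction (k*p_4 + p_3)/(k*q_4 + q_3) with the largest k >= 1 whose denominator stays <= 5; these approach x as k grows, and every other convergent or intermediate fraction in range is farther away.
Largest k: floor((5 - q_3)/q_4) = floor((5 - 3)/5) = 0.
Since k = 0, no intermediate fraction beyond p_4/q_4 has denominator <= 5, so the convergent 18/5 is the closest (its error is |159*5 - 18*44|/(44*5) = 3/220).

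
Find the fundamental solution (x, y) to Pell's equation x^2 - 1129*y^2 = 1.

(x, y) = (56449, 1680)

First expand sqrt(1129) as a continued fraction. With x_i = (sqrt(1129) + m_i)/d_i and (m_0, d_0) = (0, 1): a_0 = floor(sqrt(1129)) = 33, since 33^2 = 1089 <= 1129 < 1156 = 34^2.
Iterate m_{i+1} = d_i*a_i - m_i, d_{i+1} = (1129 - m_{i+1}^2)/d_i, a_{i+1} = floor((a_0 + m_{i+1})/d_{i+1}):
  m_1 = 1*33 - 0 = 33, d_1 = (1129 - 33^2)/1 = 40/1 = 40, a_1 = floor((33 + 33)/40) = 1.
  m_2 = 40*1 - 33 = 7, d_2 = (1129 - 7^2)/40 = 1080/40 = 27, a_2 = floor((33 + 7)/27) = 1.
  m_3 = 27*1 - 7 = 20, d_3 = (1129 - 20^2)/27 = 729/27 = 27, a_3 = floor((33 + 20)/27) = 1.
  m_4 = 27*1 - 20 = 7, d_4 = (1129 - 7^2)/27 = 1080/27 = 40, a_4 = floor((33 + 7)/40) = 1.
  m_5 = 40*1 - 7 = 33, d_5 = (1129 - 33^2)/40 = 40/40 = 1, a_5 = floor((33 + 33)/1) = 66.
  m_6 = 1*66 - 33 = 33, d_6 = (1129 - 33^2)/1 = 40/1 = 40: (m_6, d_6) = (m_1, d_1) = (33, 40), so from here the quotients repeat a_1, ..., a_5; the period length is 5.
So sqrt(1129) = [33; (1, 1, 1, 1, 66)] with period length k = 5.
k is odd, so (p_{k-1}, q_{k-1}) only solves x^2 - 1129y^2 = -1 and the fundamental solution of x^2 - 1129y^2 = 1 is (p_{2k-1}, q_{2k-1}) = (p_9, q_9); compute convergents through index 9, running through the period twice.
Convergents (p_i = a_i*p_{i-1} + p_{i-2}, q_i = a_i*q_{i-1} + q_{i-2} with p_{-2}=0, p_{-1}=1, q_{-2}=1, q_{-1}=0):
  i=0: a_0=33, p_0 = 33*1 + 0 = 33, q_0 = 33*0 + 1 = 1.
  i=1: a_1=1, p_1 = 1*33 + 1 = 34, q_1 = 1*1 + 0 = 1.
  i=2: a_2=1, p_2 = 1*34 + 33 = 67, q_2 = 1*1 + 1 = 2.
  i=3: a_3=1, p_3 = 1*67 + 34 = 101, q_3 = 1*2 + 1 = 3.
  i=4: a_4=1, p_4 = 1*101 + 67 = 168, q_4 = 1*3 + 2 = 5.
  i=5: a_5=66, p_5 = 66*168 + 101 = 11189, q_5 = 66*5 + 3 = 333.
  i=6: a_6=1, p_6 = 1*11189 + 168 = 11357, q_6 = 1*333 + 5 = 338.
  i=7: a_7=1, p_7 = 1*11357 + 11189 = 22546, q_7 = 1*338 + 333 = 671.
  i=8: a_8=1, p_8 = 1*22546 + 11357 = 33903, q_8 = 1*671 + 338 = 1009.
  i=9: a_9=1, p_9 = 1*33903 + 22546 = 56449, q_9 = 1*1009 + 671 = 1680.
Indeed p_4^2 - 1129*q_4^2 = 28224 - 28225 = -1, not +1.
Check: 56449^2 - 1129*1680^2 = 3186489601 - 3186489600 = 1, so (x, y) = (56449, 1680) solves the equation, and by the theorem it is the least positive solution.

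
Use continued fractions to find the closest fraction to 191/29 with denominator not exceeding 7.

33/5

Expand x = 191/29 as a continued fraction with the Euclidean algorithm:
  191 = 6*29 + 17, so a_0 = 6.
  29 = 1*17 + 12, so a_1 = 1.
  17 = 1*12 + 5, so a_2 = 1.
  12 = 2*5 + 2, so a_3 = 2.
  5 = 2*2 + 1, so a_4 = 2.
  2 = 2*1 + 0, so a_5 = 2.
so x = [6; 1, 1, 2, 2, 2].
Convergents (p_i = a_i*p_{i-1} + p_{i-2}, q_i = a_i*q_{i-1} + q_{i-2} with p_{-2}=0, p_{-1}=1, q_{-2}=1, q_{-1}=0), until the denominator exceeds 7:
  i=0: a_0=6, p_0 = 6*1 + 0 = 6, q_0 = 6*0 + 1 = 1.
  i=1: a_1=1, p_1 = 1*6 + 1 = 7, q_1 = 1*1 + 0 = 1.
  i=2: a_2=1, p_2 = 1*7 + 6 = 13, q_2 = 1*1 + 1 = 2.
  i=3: a_3=2, p_3 = 2*13 + 7 = 33, q_3 = 2*2 + 1 = 5.
  i=4: a_4=2, p_4 = 2*33 + 13 = 79, q_4 = 2*5 + 2 = 12.
q_4 = 12 > 7, so the last convergent with denominator <= 7 is p_3/q_3 = 33/5.
The closest fraction with denominator <= 7 is either p_3/q_3 or the intermediate fraction (k*p_3 + p_2)/(k*q_3 + q_2) with the largest k >= 1 whose denominator stays <= 7; these approach x as k grows, and every other convergent or intermediate fraction in range is farther away.
Largest k: floor((7 - q_2)/q_3) = floor((7 - 2)/5) = 1.
That gives (1*33 + 13)/(1*5 + 2) = 46/7.
Compare the errors: |x - 33/5| = |191*5 - 33*29|/(29*5) = 2/145, and |x - 46/7| = |191*7 - 46*29|/(29*7) = 3/203.
Cross-multiplying, 2*203 = 406 < 435 = 3*145, so 2/145 is smaller: the convergent 33/5 is closer to x than 46/7.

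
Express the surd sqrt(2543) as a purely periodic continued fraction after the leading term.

[50; (2, 2, 1, 49, 1, 2, 2, 100)]

Write x_i = (sqrt(2543) + m_i)/d_i with (m_0, d_0) = (0, 1). a_0 = floor(sqrt(2543)) = 50, since 50^2 = 2500 <= 2543 < 2601 = 51^2.
Iterate m_{i+1} = d_i*a_i - m_i, d_{i+1} = (2543 - m_{i+1}^2)/d_i, a_{i+1} = floor((a_0 + m_{i+1})/d_{i+1}):
  m_1 = 1*50 - 0 = 50, d_1 = (2543 - 50^2)/1 = 43/1 = 43, a_1 = floor((50 + 50)/43) = 2.
  m_2 = 43*2 - 50 = 36, d_2 = (2543 - 36^2)/43 = 1247/43 = 29, a_2 = floor((50 + 36)/29) = 2.
  m_3 = 29*2 - 36 = 22, d_3 = (2543 - 22^2)/29 = 2059/29 = 71, a_3 = floor((50 + 22)/71) = 1.
  m_4 = 71*1 - 22 = 49, d_4 = (2543 - 49^2)/71 = 142/71 = 2, a_4 = floor((50 + 49)/2) = 49.
  m_5 = 2*49 - 49 = 49, d_5 = (2543 - 49^2)/2 = 142/2 = 71, a_5 = floor((50 + 49)/71) = 1.
  m_6 = 71*1 - 49 = 22, d_6 = (2543 - 22^2)/71 = 2059/71 = 29, a_6 = floor((50 + 22)/29) = 2.
  m_7 = 29*2 - 22 = 36, d_7 = (2543 - 36^2)/29 = 1247/29 = 43, a_7 = floor((50 + 36)/43) = 2.
  m_8 = 43*2 - 36 = 50, d_8 = (2543 - 50^2)/43 = 43/43 = 1, a_8 = floor((50 + 50)/1) = 100.
  m_9 = 1*100 - 50 = 50, d_9 = (2543 - 50^2)/1 = 43/1 = 43: (m_9, d_9) = (m_1, d_1) = (50, 43), so from here the quotients repeat a_1, ..., a_8; the period length is 8.
Hence the expansion of sqrt(2543) is a_0 = 50 followed by the repeating block 2, 2, 1, 49, 1, 2, 2, 100 (period 8).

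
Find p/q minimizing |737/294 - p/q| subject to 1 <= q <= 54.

133/53

Expand x = 737/294 as a continued fraction with the Euclidean algorithm:
  737 = 2*294 + 149, so a_0 = 2.
  294 = 1*149 + 145, so a_1 = 1.
  149 = 1*145 + 4, so a_2 = 1.
  145 = 36*4 + 1, so a_3 = 36.
  4 = 4*1 + 0, so a_4 = 4.
so x = [2; 1, 1, 36, 4].
Convergents (p_i = a_i*p_{i-1} + p_{i-2}, q_i = a_i*q_{i-1} + q_{i-2} with p_{-2}=0, p_{-1}=1, q_{-2}=1, q_{-1}=0), until the denominator exceeds 54:
  i=0: a_0=2, p_0 = 2*1 + 0 = 2, q_0 = 2*0 + 1 = 1.
  i=1: a_1=1, p_1 = 1*2 + 1 = 3, q_1 = 1*1 + 0 = 1.
  i=2: a_2=1, p_2 = 1*3 + 2 = 5, q_2 = 1*1 + 1 = 2.
  i=3: a_3=36, p_3 = 36*5 + 3 = 183, q_3 = 36*2 + 1 = 73.
q_3 = 73 > 54, so the last convergent with denominator <= 54 is p_2/q_2 = 5/2.
The closest fraction with denominator <= 54 is either p_2/q_2 or the intermediate fraction (k*p_2 + p_1)/(k*q_2 + q_1) with the largest k >= 1 whose denominator stays <= 54; these approach x as k grows, and every other convergent or intermediate fraction in range is farther away.
Largest k: floor((54 - q_1)/q_2) = floor((54 - 1)/2) = 26.
That gives (26*5 + 3)/(26*2 + 1) = 133/53.
Compare the errors: |x - 5/2| = |737*2 - 5*294|/(294*2) = 4/588, and |x - 133/53| = |737*53 - 133*294|/(294*53) = 41/15582.
Cross-multiplying, 41*588 = 24108 < 62328 = 4*15582, so 41/15582 is smaller: the intermediate fraction 133/53 is closer to x than 5/2.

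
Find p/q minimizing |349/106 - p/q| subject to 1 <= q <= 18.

Expand x = 349/106 as a continued fraction with the Euclidean algorithm:
  349 = 3*106 + 31, so a_0 = 3.
  106 = 3*31 + 13, so a_1 = 3.
  31 = 2*13 + 5, so a_2 = 2.
  13 = 2*5 + 3, so a_3 = 2.
  5 = 1*3 + 2, so a_4 = 1.
  3 = 1*2 + 1, so a_5 = 1.
  2 = 2*1 + 0, so a_6 = 2.
so x = [3; 3, 2, 2, 1, 1, 2].
Convergents (p_i = a_i*p_{i-1} + p_{i-2}, q_i = a_i*q_{i-1} + q_{i-2} with p_{-2}=0, p_{-1}=1, q_{-2}=1, q_{-1}=0), until the denominator exceeds 18:
  i=0: a_0=3, p_0 = 3*1 + 0 = 3, q_0 = 3*0 + 1 = 1.
  i=1: a_1=3, p_1 = 3*3 + 1 = 10, q_1 = 3*1 + 0 = 3.
  i=2: a_2=2, p_2 = 2*10 + 3 = 23, q_2 = 2*3 + 1 = 7.
  i=3: a_3=2, p_3 = 2*23 + 10 = 56, q_3 = 2*7 + 3 = 17.
  i=4: a_4=1, p_4 = 1*56 + 23 = 79, q_4 = 1*17 + 7 = 24.
q_4 = 24 > 18, so the last convergent with denominator <= 18 is p_3/q_3 = 56/17.
The closest fraction with denominator <= 18 is either p_3/q_3 or the intermediate fraction (k*p_3 + p_2)/(k*q_3 + q_2) with the largest k >= 1 whose denominator stays <= 18; these approach x as k grows, and every other convergent or intermediate fraction in range is farther away.
Largest k: floor((18 - q_2)/q_3) = floor((18 - 7)/17) = 0.
Since k = 0, no intermediate fraction beyond p_3/q_3 has denominator <= 18, so the convergent 56/17 is the closest (its error is |349*17 - 56*106|/(106*17) = 3/1802).

56/17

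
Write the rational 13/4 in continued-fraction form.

[3; 4]

Run the Euclidean algorithm on 13 and 4; the successive quotients are the partial quotients a_0, a_1, ... (each step inverts the fractional part left over by the previous one):
  13 = 3*4 + 1, so a_0 = 3.
  4 = 4*1 + 0, so a_1 = 4.
The remainder reaches 0 after 2 divisions, so the expansion has 2 partial quotients, read off in order.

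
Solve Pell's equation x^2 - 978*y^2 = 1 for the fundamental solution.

First expand sqrt(978) as a continued fraction. With x_i = (sqrt(978) + m_i)/d_i and (m_0, d_0) = (0, 1): a_0 = floor(sqrt(978)) = 31, since 31^2 = 961 <= 978 < 1024 = 32^2.
Iterate m_{i+1} = d_i*a_i - m_i, d_{i+1} = (978 - m_{i+1}^2)/d_i, a_{i+1} = floor((a_0 + m_{i+1})/d_{i+1}):
  m_1 = 1*31 - 0 = 31, d_1 = (978 - 31^2)/1 = 17/1 = 17, a_1 = floor((31 + 31)/17) = 3.
  m_2 = 17*3 - 31 = 20, d_2 = (978 - 20^2)/17 = 578/17 = 34, a_2 = floor((31 + 20)/34) = 1.
  m_3 = 34*1 - 20 = 14, d_3 = (978 - 14^2)/34 = 782/34 = 23, a_3 = floor((31 + 14)/23) = 1.
  m_4 = 23*1 - 14 = 9, d_4 = (978 - 9^2)/23 = 897/23 = 39, a_4 = floor((31 + 9)/39) = 1.
  m_5 = 39*1 - 9 = 30, d_5 = (978 - 30^2)/39 = 78/39 = 2, a_5 = floor((31 + 30)/2) = 30.
  m_6 = 2*30 - 30 = 30, d_6 = (978 - 30^2)/2 = 78/2 = 39, a_6 = floor((31 + 30)/39) = 1.
  m_7 = 39*1 - 30 = 9, d_7 = (978 - 9^2)/39 = 897/39 = 23, a_7 = floor((31 + 9)/23) = 1.
  m_8 = 23*1 - 9 = 14, d_8 = (978 - 14^2)/23 = 782/23 = 34, a_8 = floor((31 + 14)/34) = 1.
  m_9 = 34*1 - 14 = 20, d_9 = (978 - 20^2)/34 = 578/34 = 17, a_9 = floor((31 + 20)/17) = 3.
  m_10 = 17*3 - 20 = 31, d_10 = (978 - 31^2)/17 = 17/17 = 1, a_10 = floor((31 + 31)/1) = 62.
  m_11 = 1*62 - 31 = 31, d_11 = (978 - 31^2)/1 = 17/1 = 17: (m_11, d_11) = (m_1, d_1) = (31, 17), so from here the quotients repeat a_1, ..., a_10; the period length is 10.
So sqrt(978) = [31; (3, 1, 1, 1, 30, 1, 1, 1, 3, 62)] with period length k = 10.
k is even, so the fundamental solution of x^2 - 978y^2 = 1 is (p_{k-1}, q_{k-1}) = (p_9, q_9); compute convergents through index 9.
Convergents (p_i = a_i*p_{i-1} + p_{i-2}, q_i = a_i*q_{i-1} + q_{i-2} with p_{-2}=0, p_{-1}=1, q_{-2}=1, q_{-1}=0):
  i=0: a_0=31, p_0 = 31*1 + 0 = 31, q_0 = 31*0 + 1 = 1.
  i=1: a_1=3, p_1 = 3*31 + 1 = 94, q_1 = 3*1 + 0 = 3.
  i=2: a_2=1, p_2 = 1*94 + 31 = 125, q_2 = 1*3 + 1 = 4.
  i=3: a_3=1, p_3 = 1*125 + 94 = 219, q_3 = 1*4 + 3 = 7.
  i=4: a_4=1, p_4 = 1*219 + 125 = 344, q_4 = 1*7 + 4 = 11.
  i=5: a_5=30, p_5 = 30*344 + 219 = 10539, q_5 = 30*11 + 7 = 337.
  i=6: a_6=1, p_6 = 1*10539 + 344 = 10883, q_6 = 1*337 + 11 = 348.
  i=7: a_7=1, p_7 = 1*10883 + 10539 = 21422, q_7 = 1*348 + 337 = 685.
  i=8: a_8=1, p_8 = 1*21422 + 10883 = 32305, q_8 = 1*685 + 348 = 1033.
  i=9: a_9=3, p_9 = 3*32305 + 21422 = 118337, q_9 = 3*1033 + 685 = 3784.
Check: 118337^2 - 978*3784^2 = 14003645569 - 14003645568 = 1, so (x, y) = (118337, 3784) solves the equation, and by the theorem it is the least positive solution.

(x, y) = (118337, 3784)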